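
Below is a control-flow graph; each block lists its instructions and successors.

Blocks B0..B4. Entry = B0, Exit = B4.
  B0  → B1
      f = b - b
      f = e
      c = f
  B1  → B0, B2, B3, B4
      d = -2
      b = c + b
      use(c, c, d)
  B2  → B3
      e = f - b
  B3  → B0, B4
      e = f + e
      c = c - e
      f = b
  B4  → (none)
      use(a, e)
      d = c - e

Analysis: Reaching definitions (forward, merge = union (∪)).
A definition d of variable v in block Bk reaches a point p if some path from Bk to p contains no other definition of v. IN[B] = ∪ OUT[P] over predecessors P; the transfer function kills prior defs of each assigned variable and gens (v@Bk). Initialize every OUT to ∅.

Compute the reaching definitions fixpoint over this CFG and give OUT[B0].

Answer: {b@B1, c@B0, d@B1, e@B3, f@B0}

Derivation:
Per-block solution:
  B0: | IN={b@B1, c@B0, c@B3, d@B1, e@B3, f@B0, f@B3} | OUT={b@B1, c@B0, d@B1, e@B3, f@B0}
  B1: | IN={b@B1, c@B0, d@B1, e@B3, f@B0} | OUT={b@B1, c@B0, d@B1, e@B3, f@B0}
  B2: | IN={b@B1, c@B0, d@B1, e@B3, f@B0} | OUT={b@B1, c@B0, d@B1, e@B2, f@B0}
  B3: | IN={b@B1, c@B0, d@B1, e@B2, e@B3, f@B0} | OUT={b@B1, c@B3, d@B1, e@B3, f@B3}
  B4: | IN={b@B1, c@B0, c@B3, d@B1, e@B3, f@B0, f@B3} | OUT={b@B1, c@B0, c@B3, d@B4, e@B3, f@B0, f@B3}

Merge at B0 (entry node, so the boundary value {} is joined with the incoming edge(s)): IN[B0] = {} ⊔ OUT[B1] ⊔ OUT[B3] = {b@B1, c@B0, c@B3, d@B1, e@B3, f@B0, f@B3}
Applying B0's transfer function to that IN value gives OUT[B0] (row B0 above).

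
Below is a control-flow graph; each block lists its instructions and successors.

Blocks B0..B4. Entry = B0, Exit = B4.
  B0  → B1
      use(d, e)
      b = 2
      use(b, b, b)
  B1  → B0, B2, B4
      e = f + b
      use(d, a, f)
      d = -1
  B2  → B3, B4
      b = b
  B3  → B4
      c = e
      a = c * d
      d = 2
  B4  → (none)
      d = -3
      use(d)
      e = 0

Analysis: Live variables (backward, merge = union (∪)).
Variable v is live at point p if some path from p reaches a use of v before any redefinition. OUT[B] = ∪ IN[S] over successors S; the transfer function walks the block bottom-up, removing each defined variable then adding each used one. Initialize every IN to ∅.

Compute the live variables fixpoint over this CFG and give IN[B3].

Fixpoint table:
  B0: | IN={a, d, e, f} | OUT={a, b, d, f}
  B1: | IN={a, b, d, f} | OUT={a, b, d, e, f}
  B2: | IN={b, d, e} | OUT={d, e}
  B3: | IN={d, e} | OUT={}
  B4: | IN={} | OUT={}

Merge at B3: OUT[B3] = IN[B4] = {}
Applying B3's transfer function to that OUT value gives IN[B3] (row B3 above).

Answer: {d, e}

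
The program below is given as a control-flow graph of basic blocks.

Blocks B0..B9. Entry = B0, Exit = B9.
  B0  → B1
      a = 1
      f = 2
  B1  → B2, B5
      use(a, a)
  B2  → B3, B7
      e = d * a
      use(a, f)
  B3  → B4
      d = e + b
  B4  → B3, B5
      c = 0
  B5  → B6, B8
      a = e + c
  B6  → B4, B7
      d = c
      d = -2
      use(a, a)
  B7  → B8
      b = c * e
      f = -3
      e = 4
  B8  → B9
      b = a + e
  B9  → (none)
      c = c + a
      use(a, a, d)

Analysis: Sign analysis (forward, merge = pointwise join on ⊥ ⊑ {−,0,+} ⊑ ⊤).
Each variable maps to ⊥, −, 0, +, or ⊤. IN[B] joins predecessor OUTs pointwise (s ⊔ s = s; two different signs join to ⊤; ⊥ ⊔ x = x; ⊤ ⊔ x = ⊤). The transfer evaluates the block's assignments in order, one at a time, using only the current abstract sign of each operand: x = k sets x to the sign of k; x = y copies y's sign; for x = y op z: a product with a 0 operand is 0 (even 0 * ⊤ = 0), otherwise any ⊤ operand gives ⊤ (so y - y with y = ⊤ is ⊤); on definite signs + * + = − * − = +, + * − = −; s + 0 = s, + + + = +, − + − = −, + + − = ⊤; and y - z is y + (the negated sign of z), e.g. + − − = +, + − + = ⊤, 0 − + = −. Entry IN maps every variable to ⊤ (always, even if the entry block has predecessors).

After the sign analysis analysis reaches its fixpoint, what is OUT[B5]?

Answer: {a: ⊤, b: ⊤, c: ⊤, d: ⊤, e: ⊤, f: +}

Derivation:
Converged values:
  B0: | IN=(all ⊤) | OUT={a:+, f:+; rest ⊤}
  B1: | IN={a:+, f:+; rest ⊤} | OUT={a:+, f:+; rest ⊤}
  B2: | IN={a:+, f:+; rest ⊤} | OUT={a:+, f:+; rest ⊤}
  B3: | IN={f:+; rest ⊤} | OUT={f:+; rest ⊤}
  B4: | IN={f:+; rest ⊤} | OUT={c:0, f:+; rest ⊤}
  B5: | IN={f:+; rest ⊤} | OUT={f:+; rest ⊤}
  B6: | IN={f:+; rest ⊤} | OUT={d:-, f:+; rest ⊤}
  B7: | IN={f:+; rest ⊤} | OUT={e:+, f:-; rest ⊤}
  B8: | IN=(all ⊤) | OUT=(all ⊤)
  B9: | IN=(all ⊤) | OUT=(all ⊤)

Merge at B5: IN[B5] = OUT[B1] ⊔ OUT[B4] = {a: ⊤, b: ⊤, c: ⊤, d: ⊤, e: ⊤, f: +}
Applying B5's transfer function to that IN value gives OUT[B5] (row B5 above).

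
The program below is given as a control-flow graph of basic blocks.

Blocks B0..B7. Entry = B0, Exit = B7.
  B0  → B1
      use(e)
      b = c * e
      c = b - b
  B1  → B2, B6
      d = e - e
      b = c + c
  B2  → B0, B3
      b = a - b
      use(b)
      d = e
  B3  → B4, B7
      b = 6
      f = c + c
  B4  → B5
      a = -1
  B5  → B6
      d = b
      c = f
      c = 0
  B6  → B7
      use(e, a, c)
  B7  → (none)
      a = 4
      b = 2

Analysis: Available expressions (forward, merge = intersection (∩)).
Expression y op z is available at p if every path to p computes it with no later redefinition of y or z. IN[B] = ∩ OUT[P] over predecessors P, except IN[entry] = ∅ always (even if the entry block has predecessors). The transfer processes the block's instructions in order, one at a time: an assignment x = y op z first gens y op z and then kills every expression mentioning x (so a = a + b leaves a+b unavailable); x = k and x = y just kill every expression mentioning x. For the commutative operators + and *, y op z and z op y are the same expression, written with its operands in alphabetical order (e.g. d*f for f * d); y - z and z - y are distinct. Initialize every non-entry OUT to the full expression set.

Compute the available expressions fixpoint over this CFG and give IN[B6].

Per-block solution:
  B0: | IN={} | OUT={b-b}
  B1: | IN={b-b} | OUT={c+c, e-e}
  B2: | IN={c+c, e-e} | OUT={c+c, e-e}
  B3: | IN={c+c, e-e} | OUT={c+c, e-e}
  B4: | IN={c+c, e-e} | OUT={c+c, e-e}
  B5: | IN={c+c, e-e} | OUT={e-e}
  B6: | IN={e-e} | OUT={e-e}
  B7: | IN={e-e} | OUT={e-e}

Merge at B6: IN[B6] = OUT[B1] ∩ OUT[B5] = {e-e}

Answer: {e-e}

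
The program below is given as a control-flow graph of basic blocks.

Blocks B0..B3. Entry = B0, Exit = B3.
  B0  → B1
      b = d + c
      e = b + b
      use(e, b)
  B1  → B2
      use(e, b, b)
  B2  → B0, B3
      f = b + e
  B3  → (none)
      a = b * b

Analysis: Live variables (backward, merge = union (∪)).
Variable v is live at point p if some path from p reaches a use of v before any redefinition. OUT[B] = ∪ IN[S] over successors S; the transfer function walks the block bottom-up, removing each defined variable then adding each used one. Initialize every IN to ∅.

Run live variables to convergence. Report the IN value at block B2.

Per-block solution:
  B0:   IN={c, d}   OUT={b, c, d, e}
  B1:   IN={b, c, d, e}   OUT={b, c, d, e}
  B2:   IN={b, c, d, e}   OUT={b, c, d}
  B3:   IN={b}   OUT={}

Merge at B2: OUT[B2] = IN[B0] ⊔ IN[B3] = {b, c, d}
Applying B2's transfer function to that OUT value gives IN[B2] (row B2 above).

Answer: {b, c, d, e}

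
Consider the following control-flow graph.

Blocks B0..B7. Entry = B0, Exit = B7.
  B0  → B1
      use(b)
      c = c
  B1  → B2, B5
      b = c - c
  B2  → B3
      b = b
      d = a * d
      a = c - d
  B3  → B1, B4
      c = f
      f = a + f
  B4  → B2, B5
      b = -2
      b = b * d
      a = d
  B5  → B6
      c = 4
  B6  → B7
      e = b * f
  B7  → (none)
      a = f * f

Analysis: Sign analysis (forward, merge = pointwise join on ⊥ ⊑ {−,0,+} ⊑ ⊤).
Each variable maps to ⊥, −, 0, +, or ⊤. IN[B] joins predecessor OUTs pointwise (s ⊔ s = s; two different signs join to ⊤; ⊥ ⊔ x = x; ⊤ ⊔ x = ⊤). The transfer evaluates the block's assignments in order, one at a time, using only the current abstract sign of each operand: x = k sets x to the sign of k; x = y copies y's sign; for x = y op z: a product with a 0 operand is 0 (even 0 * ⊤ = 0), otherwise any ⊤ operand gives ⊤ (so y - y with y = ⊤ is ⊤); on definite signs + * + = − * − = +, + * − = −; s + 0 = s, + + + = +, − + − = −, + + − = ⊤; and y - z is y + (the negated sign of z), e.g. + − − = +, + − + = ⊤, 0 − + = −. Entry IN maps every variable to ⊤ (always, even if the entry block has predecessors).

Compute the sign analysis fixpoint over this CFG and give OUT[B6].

Answer: {a: ⊤, b: ⊤, c: +, d: ⊤, e: ⊤, f: ⊤}

Working:
Converged values:
  B0:   IN=(all ⊤)   OUT=(all ⊤)
  B1:   IN=(all ⊤)   OUT=(all ⊤)
  B2:   IN=(all ⊤)   OUT=(all ⊤)
  B3:   IN=(all ⊤)   OUT=(all ⊤)
  B4:   IN=(all ⊤)   OUT=(all ⊤)
  B5:   IN=(all ⊤)   OUT={c:+; rest ⊤}
  B6:   IN={c:+; rest ⊤}   OUT={c:+; rest ⊤}
  B7:   IN={c:+; rest ⊤}   OUT={c:+; rest ⊤}

Merge at B6: IN[B6] = OUT[B5] = {a: ⊤, b: ⊤, c: +, d: ⊤, e: ⊤, f: ⊤}
Applying B6's transfer function to that IN value gives OUT[B6] (row B6 above).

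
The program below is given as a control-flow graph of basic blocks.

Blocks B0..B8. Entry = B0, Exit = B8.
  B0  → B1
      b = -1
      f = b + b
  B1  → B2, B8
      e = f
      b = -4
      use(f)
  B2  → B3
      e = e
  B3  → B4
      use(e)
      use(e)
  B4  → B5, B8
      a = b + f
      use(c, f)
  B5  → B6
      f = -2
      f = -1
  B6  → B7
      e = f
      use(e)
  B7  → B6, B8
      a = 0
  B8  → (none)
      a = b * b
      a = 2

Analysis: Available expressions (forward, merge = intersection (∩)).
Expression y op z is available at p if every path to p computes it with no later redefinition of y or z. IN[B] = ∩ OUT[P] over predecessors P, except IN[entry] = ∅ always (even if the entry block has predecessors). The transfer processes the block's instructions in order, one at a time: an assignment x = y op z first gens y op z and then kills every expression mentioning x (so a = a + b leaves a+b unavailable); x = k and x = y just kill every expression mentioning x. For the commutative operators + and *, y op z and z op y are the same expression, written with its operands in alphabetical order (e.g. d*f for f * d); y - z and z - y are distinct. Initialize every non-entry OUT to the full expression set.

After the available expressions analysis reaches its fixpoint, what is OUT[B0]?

Per-block solution:
  B0: | IN={} | OUT={b+b}
  B1: | IN={b+b} | OUT={}
  B2: | IN={} | OUT={}
  B3: | IN={} | OUT={}
  B4: | IN={} | OUT={b+f}
  B5: | IN={b+f} | OUT={}
  B6: | IN={} | OUT={}
  B7: | IN={} | OUT={}
  B8: | IN={} | OUT={b*b}

B0 is the boundary node: IN[B0] = {}
Applying B0's transfer function to that IN value gives OUT[B0] (row B0 above).

Answer: {b+b}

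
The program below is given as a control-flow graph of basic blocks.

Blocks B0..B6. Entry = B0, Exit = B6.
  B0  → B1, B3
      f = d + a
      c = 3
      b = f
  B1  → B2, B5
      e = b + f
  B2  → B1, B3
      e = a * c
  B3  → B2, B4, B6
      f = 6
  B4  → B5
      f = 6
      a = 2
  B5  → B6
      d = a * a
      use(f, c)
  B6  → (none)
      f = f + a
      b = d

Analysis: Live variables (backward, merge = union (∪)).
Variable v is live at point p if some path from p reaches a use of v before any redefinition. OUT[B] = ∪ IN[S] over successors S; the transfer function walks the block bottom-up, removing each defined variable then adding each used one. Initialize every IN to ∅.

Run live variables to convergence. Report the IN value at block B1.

Per-block solution:
  B0:  IN={a, d}  OUT={a, b, c, d, f}
  B1:  IN={a, b, c, d, f}  OUT={a, b, c, d, f}
  B2:  IN={a, b, c, d, f}  OUT={a, b, c, d, f}
  B3:  IN={a, b, c, d}  OUT={a, b, c, d, f}
  B4:  IN={c}  OUT={a, c, f}
  B5:  IN={a, c, f}  OUT={a, d, f}
  B6:  IN={a, d, f}  OUT={}

Merge at B1: OUT[B1] = IN[B2] ⊔ IN[B5] = {a, b, c, d, f}
Applying B1's transfer function to that OUT value gives IN[B1] (row B1 above).

Answer: {a, b, c, d, f}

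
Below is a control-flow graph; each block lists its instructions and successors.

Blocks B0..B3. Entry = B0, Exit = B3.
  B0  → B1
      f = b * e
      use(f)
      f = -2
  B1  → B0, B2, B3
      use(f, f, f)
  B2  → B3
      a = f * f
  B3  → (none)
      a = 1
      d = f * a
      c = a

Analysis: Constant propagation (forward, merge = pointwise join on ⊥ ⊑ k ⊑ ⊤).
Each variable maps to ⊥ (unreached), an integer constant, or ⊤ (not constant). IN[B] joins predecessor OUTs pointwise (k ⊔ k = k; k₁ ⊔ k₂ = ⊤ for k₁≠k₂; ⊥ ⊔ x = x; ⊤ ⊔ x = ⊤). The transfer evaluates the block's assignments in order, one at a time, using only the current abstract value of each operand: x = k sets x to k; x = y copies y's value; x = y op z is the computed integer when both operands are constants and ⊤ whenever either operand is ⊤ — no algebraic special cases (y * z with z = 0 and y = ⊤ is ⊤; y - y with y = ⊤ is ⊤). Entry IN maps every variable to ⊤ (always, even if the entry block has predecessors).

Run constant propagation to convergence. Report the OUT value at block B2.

Answer: {a: 4, b: ⊤, c: ⊤, d: ⊤, e: ⊤, f: -2}

Trace:
Converged values:
  B0:  IN=(all ⊤)  OUT={f:-2; rest ⊤}
  B1:  IN={f:-2; rest ⊤}  OUT={f:-2; rest ⊤}
  B2:  IN={f:-2; rest ⊤}  OUT={a:4, f:-2; rest ⊤}
  B3:  IN={f:-2; rest ⊤}  OUT={a:1, c:1, d:-2, f:-2; rest ⊤}

Merge at B2: IN[B2] = OUT[B1] = {a: ⊤, b: ⊤, c: ⊤, d: ⊤, e: ⊤, f: -2}
Applying B2's transfer function to that IN value gives OUT[B2] (row B2 above).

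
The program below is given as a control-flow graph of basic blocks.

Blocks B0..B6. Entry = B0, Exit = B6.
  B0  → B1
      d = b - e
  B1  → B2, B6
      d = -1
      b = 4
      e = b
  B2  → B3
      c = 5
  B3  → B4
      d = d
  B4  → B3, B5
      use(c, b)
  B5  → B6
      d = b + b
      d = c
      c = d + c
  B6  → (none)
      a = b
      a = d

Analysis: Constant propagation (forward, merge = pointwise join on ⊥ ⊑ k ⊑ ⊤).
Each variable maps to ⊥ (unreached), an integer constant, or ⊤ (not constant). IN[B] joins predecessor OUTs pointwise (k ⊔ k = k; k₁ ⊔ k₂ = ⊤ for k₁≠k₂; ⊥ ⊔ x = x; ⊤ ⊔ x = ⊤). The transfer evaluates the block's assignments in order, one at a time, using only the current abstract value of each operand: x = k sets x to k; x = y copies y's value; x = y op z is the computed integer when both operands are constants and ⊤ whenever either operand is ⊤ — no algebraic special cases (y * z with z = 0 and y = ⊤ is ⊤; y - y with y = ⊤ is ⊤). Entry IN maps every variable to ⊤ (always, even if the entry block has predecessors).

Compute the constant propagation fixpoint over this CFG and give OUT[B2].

Fixpoint table:
  B0:   IN=(all ⊤)   OUT=(all ⊤)
  B1:   IN=(all ⊤)   OUT={b:4, d:-1, e:4; rest ⊤}
  B2:   IN={b:4, d:-1, e:4; rest ⊤}   OUT={b:4, c:5, d:-1, e:4; rest ⊤}
  B3:   IN={b:4, c:5, d:-1, e:4; rest ⊤}   OUT={b:4, c:5, d:-1, e:4; rest ⊤}
  B4:   IN={b:4, c:5, d:-1, e:4; rest ⊤}   OUT={b:4, c:5, d:-1, e:4; rest ⊤}
  B5:   IN={b:4, c:5, d:-1, e:4; rest ⊤}   OUT={b:4, c:10, d:5, e:4; rest ⊤}
  B6:   IN={b:4, e:4; rest ⊤}   OUT={b:4, e:4; rest ⊤}

Merge at B2: IN[B2] = OUT[B1] = {a: ⊤, b: 4, c: ⊤, d: -1, e: 4, f: ⊤}
Applying B2's transfer function to that IN value gives OUT[B2] (row B2 above).

Answer: {a: ⊤, b: 4, c: 5, d: -1, e: 4, f: ⊤}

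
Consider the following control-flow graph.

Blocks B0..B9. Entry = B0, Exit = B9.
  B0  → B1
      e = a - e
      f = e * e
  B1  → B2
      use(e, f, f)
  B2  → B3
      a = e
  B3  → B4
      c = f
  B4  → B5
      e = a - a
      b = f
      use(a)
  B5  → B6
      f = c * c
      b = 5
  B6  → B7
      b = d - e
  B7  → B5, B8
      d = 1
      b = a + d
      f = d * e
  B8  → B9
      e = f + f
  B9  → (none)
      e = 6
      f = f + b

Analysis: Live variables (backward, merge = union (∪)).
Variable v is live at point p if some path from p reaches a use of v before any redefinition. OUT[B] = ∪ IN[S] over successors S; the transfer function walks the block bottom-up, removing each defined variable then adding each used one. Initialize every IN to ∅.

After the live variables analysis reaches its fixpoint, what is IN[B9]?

Answer: {b, f}

Derivation:
Converged values:
  B0: | IN={a, d, e} | OUT={d, e, f}
  B1: | IN={d, e, f} | OUT={d, e, f}
  B2: | IN={d, e, f} | OUT={a, d, f}
  B3: | IN={a, d, f} | OUT={a, c, d, f}
  B4: | IN={a, c, d, f} | OUT={a, c, d, e}
  B5: | IN={a, c, d, e} | OUT={a, c, d, e}
  B6: | IN={a, c, d, e} | OUT={a, c, e}
  B7: | IN={a, c, e} | OUT={a, b, c, d, e, f}
  B8: | IN={b, f} | OUT={b, f}
  B9: | IN={b, f} | OUT={}

B9 is the boundary node: OUT[B9] = {}
Applying B9's transfer function to that OUT value gives IN[B9] (row B9 above).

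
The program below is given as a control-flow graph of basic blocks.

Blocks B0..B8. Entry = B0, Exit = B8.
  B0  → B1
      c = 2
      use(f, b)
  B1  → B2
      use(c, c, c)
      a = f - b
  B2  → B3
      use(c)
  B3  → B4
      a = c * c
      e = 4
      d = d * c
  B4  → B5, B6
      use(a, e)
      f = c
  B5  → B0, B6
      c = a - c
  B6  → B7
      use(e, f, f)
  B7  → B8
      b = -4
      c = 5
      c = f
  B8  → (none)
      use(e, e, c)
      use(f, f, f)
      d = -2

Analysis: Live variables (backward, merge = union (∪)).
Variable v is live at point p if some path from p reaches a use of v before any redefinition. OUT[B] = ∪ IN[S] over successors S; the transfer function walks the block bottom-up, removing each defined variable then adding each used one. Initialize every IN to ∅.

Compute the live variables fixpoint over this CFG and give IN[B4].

Per-block solution:
  B0: | IN={b, d, f} | OUT={b, c, d, f}
  B1: | IN={b, c, d, f} | OUT={b, c, d}
  B2: | IN={b, c, d} | OUT={b, c, d}
  B3: | IN={b, c, d} | OUT={a, b, c, d, e}
  B4: | IN={a, b, c, d, e} | OUT={a, b, c, d, e, f}
  B5: | IN={a, b, c, d, e, f} | OUT={b, d, e, f}
  B6: | IN={e, f} | OUT={e, f}
  B7: | IN={e, f} | OUT={c, e, f}
  B8: | IN={c, e, f} | OUT={}

Merge at B4: OUT[B4] = IN[B5] ⊔ IN[B6] = {a, b, c, d, e, f}
Applying B4's transfer function to that OUT value gives IN[B4] (row B4 above).

Answer: {a, b, c, d, e}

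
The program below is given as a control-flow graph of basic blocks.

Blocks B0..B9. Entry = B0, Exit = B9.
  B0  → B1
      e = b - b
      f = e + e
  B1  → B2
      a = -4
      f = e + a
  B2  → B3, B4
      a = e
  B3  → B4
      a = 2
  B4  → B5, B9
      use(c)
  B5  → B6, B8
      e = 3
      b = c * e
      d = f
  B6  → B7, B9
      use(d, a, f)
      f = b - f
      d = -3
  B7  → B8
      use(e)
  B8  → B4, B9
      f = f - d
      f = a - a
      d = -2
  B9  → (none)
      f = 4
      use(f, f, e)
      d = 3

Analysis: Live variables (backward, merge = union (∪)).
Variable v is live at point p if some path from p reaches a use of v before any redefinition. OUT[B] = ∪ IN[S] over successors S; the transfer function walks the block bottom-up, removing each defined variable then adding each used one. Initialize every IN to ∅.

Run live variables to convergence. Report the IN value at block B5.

Answer: {a, c, f}

Working:
Converged values:
  B0:   IN={b, c}   OUT={c, e}
  B1:   IN={c, e}   OUT={c, e, f}
  B2:   IN={c, e, f}   OUT={a, c, e, f}
  B3:   IN={c, e, f}   OUT={a, c, e, f}
  B4:   IN={a, c, e, f}   OUT={a, c, e, f}
  B5:   IN={a, c, f}   OUT={a, b, c, d, e, f}
  B6:   IN={a, b, c, d, e, f}   OUT={a, c, d, e, f}
  B7:   IN={a, c, d, e, f}   OUT={a, c, d, e, f}
  B8:   IN={a, c, d, e, f}   OUT={a, c, e, f}
  B9:   IN={e}   OUT={}

Merge at B5: OUT[B5] = IN[B6] ⊔ IN[B8] = {a, b, c, d, e, f}
Applying B5's transfer function to that OUT value gives IN[B5] (row B5 above).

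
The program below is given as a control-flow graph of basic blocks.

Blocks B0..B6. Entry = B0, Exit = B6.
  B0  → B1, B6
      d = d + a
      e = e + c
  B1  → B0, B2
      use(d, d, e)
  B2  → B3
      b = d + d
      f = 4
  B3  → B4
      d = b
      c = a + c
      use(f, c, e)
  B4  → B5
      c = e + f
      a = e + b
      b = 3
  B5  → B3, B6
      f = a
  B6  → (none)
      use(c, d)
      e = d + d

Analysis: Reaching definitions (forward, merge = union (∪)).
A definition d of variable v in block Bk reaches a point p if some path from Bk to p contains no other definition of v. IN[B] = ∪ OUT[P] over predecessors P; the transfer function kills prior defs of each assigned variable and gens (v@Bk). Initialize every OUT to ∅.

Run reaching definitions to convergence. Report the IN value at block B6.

Converged values:
  B0:  IN={d@B0, e@B0}  OUT={d@B0, e@B0}
  B1:  IN={d@B0, e@B0}  OUT={d@B0, e@B0}
  B2:  IN={d@B0, e@B0}  OUT={b@B2, d@B0, e@B0, f@B2}
  B3:  IN={a@B4, b@B2, b@B4, c@B4, d@B0, d@B3, e@B0, f@B2, f@B5}  OUT={a@B4, b@B2, b@B4, c@B3, d@B3, e@B0, f@B2, f@B5}
  B4:  IN={a@B4, b@B2, b@B4, c@B3, d@B3, e@B0, f@B2, f@B5}  OUT={a@B4, b@B4, c@B4, d@B3, e@B0, f@B2, f@B5}
  B5:  IN={a@B4, b@B4, c@B4, d@B3, e@B0, f@B2, f@B5}  OUT={a@B4, b@B4, c@B4, d@B3, e@B0, f@B5}
  B6:  IN={a@B4, b@B4, c@B4, d@B0, d@B3, e@B0, f@B5}  OUT={a@B4, b@B4, c@B4, d@B0, d@B3, e@B6, f@B5}

Merge at B6: IN[B6] = OUT[B0] ⊔ OUT[B5] = {a@B4, b@B4, c@B4, d@B0, d@B3, e@B0, f@B5}

Answer: {a@B4, b@B4, c@B4, d@B0, d@B3, e@B0, f@B5}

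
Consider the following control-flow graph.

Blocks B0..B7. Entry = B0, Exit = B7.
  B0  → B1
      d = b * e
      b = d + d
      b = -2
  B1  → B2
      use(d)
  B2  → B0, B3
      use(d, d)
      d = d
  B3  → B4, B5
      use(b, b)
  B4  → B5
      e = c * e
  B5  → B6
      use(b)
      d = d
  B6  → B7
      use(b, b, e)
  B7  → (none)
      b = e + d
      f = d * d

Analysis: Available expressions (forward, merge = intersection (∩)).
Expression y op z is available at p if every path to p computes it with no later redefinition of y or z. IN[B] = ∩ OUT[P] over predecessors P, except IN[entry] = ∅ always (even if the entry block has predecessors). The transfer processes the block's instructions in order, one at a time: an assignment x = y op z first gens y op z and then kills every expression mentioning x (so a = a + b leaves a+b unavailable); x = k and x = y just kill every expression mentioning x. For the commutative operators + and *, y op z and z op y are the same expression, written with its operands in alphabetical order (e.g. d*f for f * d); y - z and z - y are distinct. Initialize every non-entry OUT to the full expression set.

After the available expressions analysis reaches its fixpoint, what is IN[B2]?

Answer: {d+d}

Working:
Per-block solution:
  B0:  IN={}  OUT={d+d}
  B1:  IN={d+d}  OUT={d+d}
  B2:  IN={d+d}  OUT={}
  B3:  IN={}  OUT={}
  B4:  IN={}  OUT={}
  B5:  IN={}  OUT={}
  B6:  IN={}  OUT={}
  B7:  IN={}  OUT={d*d, d+e}

Merge at B2: IN[B2] = OUT[B1] = {d+d}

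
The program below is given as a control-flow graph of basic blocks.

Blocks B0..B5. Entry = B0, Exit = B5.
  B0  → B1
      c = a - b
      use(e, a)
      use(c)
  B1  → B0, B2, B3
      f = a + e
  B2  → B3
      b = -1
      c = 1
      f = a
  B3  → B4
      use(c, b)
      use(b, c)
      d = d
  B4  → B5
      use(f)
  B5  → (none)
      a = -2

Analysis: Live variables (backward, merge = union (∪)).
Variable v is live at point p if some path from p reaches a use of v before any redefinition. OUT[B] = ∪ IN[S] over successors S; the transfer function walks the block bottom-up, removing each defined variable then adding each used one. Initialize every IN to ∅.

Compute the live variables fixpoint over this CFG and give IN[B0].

Answer: {a, b, d, e}

Working:
Fixpoint table:
  B0:  IN={a, b, d, e}  OUT={a, b, c, d, e}
  B1:  IN={a, b, c, d, e}  OUT={a, b, c, d, e, f}
  B2:  IN={a, d}  OUT={b, c, d, f}
  B3:  IN={b, c, d, f}  OUT={f}
  B4:  IN={f}  OUT={}
  B5:  IN={}  OUT={}

Merge at B0: OUT[B0] = IN[B1] = {a, b, c, d, e}
Applying B0's transfer function to that OUT value gives IN[B0] (row B0 above).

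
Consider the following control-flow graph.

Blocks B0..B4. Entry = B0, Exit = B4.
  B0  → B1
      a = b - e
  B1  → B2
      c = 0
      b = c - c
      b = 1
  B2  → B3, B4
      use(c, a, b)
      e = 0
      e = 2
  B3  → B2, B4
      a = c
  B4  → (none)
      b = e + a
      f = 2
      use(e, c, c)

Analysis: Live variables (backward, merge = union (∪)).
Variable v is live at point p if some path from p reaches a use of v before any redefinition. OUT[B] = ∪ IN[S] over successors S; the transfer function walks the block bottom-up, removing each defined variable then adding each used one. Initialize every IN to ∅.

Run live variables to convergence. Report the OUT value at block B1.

Answer: {a, b, c}

Trace:
Converged values:
  B0: | IN={b, e} | OUT={a}
  B1: | IN={a} | OUT={a, b, c}
  B2: | IN={a, b, c} | OUT={a, b, c, e}
  B3: | IN={b, c, e} | OUT={a, b, c, e}
  B4: | IN={a, c, e} | OUT={}

Merge at B1: OUT[B1] = IN[B2] = {a, b, c}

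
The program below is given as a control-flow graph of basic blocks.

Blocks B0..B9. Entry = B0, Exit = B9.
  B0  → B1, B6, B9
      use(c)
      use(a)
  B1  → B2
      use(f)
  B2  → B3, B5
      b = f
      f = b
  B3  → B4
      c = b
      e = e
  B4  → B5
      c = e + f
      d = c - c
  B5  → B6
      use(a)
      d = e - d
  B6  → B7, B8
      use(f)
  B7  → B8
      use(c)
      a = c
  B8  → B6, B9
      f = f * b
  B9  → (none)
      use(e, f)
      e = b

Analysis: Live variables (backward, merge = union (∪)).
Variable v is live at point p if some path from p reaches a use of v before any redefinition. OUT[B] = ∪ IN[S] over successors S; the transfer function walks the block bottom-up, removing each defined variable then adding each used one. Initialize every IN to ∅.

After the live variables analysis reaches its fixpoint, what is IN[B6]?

Per-block solution:
  B0:   IN={a, b, c, d, e, f}   OUT={a, b, c, d, e, f}
  B1:   IN={a, c, d, e, f}   OUT={a, c, d, e, f}
  B2:   IN={a, c, d, e, f}   OUT={a, b, c, d, e, f}
  B3:   IN={a, b, e, f}   OUT={a, b, e, f}
  B4:   IN={a, b, e, f}   OUT={a, b, c, d, e, f}
  B5:   IN={a, b, c, d, e, f}   OUT={b, c, e, f}
  B6:   IN={b, c, e, f}   OUT={b, c, e, f}
  B7:   IN={b, c, e, f}   OUT={b, c, e, f}
  B8:   IN={b, c, e, f}   OUT={b, c, e, f}
  B9:   IN={b, e, f}   OUT={}

Merge at B6: OUT[B6] = IN[B7] ⊔ IN[B8] = {b, c, e, f}
Applying B6's transfer function to that OUT value gives IN[B6] (row B6 above).

Answer: {b, c, e, f}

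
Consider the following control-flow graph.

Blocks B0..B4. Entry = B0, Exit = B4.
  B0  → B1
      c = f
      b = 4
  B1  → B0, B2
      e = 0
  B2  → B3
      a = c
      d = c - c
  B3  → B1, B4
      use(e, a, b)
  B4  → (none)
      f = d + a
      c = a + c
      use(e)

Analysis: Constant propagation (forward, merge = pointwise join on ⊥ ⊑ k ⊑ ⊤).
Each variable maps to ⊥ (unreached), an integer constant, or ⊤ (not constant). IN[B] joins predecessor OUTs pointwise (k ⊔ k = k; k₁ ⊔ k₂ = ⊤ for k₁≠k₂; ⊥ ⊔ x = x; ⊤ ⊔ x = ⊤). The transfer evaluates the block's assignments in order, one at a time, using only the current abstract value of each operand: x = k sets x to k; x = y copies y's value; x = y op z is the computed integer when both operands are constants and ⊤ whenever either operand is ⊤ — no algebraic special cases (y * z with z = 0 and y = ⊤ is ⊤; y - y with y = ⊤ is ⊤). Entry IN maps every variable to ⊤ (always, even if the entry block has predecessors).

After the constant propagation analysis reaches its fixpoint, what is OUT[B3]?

Answer: {a: ⊤, b: 4, c: ⊤, d: ⊤, e: 0, f: ⊤}

Trace:
Per-block solution:
  B0: | IN=(all ⊤) | OUT={b:4; rest ⊤}
  B1: | IN={b:4; rest ⊤} | OUT={b:4, e:0; rest ⊤}
  B2: | IN={b:4, e:0; rest ⊤} | OUT={b:4, e:0; rest ⊤}
  B3: | IN={b:4, e:0; rest ⊤} | OUT={b:4, e:0; rest ⊤}
  B4: | IN={b:4, e:0; rest ⊤} | OUT={b:4, e:0; rest ⊤}

Merge at B3: IN[B3] = OUT[B2] = {a: ⊤, b: 4, c: ⊤, d: ⊤, e: 0, f: ⊤}
Applying B3's transfer function to that IN value gives OUT[B3] (row B3 above).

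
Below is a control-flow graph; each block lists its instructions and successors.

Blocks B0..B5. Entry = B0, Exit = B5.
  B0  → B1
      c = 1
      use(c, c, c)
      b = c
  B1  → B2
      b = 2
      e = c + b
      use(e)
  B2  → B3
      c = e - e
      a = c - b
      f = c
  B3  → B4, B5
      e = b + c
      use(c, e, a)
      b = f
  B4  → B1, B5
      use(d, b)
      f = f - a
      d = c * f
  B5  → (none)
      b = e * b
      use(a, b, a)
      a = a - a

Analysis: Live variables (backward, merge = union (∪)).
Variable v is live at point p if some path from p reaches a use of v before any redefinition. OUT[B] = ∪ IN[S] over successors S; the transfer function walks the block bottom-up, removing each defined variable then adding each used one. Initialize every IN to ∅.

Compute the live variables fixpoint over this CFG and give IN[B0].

Fixpoint table:
  B0:  IN={d}  OUT={c, d}
  B1:  IN={c, d}  OUT={b, d, e}
  B2:  IN={b, d, e}  OUT={a, b, c, d, f}
  B3:  IN={a, b, c, d, f}  OUT={a, b, c, d, e, f}
  B4:  IN={a, b, c, d, e, f}  OUT={a, b, c, d, e}
  B5:  IN={a, b, e}  OUT={}

Merge at B0: OUT[B0] = IN[B1] = {c, d}
Applying B0's transfer function to that OUT value gives IN[B0] (row B0 above).

Answer: {d}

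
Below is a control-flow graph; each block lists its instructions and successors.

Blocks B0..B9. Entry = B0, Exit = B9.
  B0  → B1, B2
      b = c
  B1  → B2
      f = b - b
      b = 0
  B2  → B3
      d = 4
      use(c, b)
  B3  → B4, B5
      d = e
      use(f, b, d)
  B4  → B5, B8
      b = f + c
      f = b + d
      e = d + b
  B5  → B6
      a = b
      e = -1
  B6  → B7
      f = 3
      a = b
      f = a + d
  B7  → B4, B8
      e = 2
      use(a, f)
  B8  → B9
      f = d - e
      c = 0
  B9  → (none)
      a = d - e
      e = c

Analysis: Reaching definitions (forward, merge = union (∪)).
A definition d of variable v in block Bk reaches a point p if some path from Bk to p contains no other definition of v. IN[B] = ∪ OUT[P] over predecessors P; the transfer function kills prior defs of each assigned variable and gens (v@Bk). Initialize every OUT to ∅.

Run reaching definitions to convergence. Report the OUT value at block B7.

Per-block solution:
  B0:  IN={}  OUT={b@B0}
  B1:  IN={b@B0}  OUT={b@B1, f@B1}
  B2:  IN={b@B0, b@B1, f@B1}  OUT={b@B0, b@B1, d@B2, f@B1}
  B3:  IN={b@B0, b@B1, d@B2, f@B1}  OUT={b@B0, b@B1, d@B3, f@B1}
  B4:  IN={a@B6, b@B0, b@B1, b@B4, d@B3, e@B7, f@B1, f@B6}  OUT={a@B6, b@B4, d@B3, e@B4, f@B4}
  B5:  IN={a@B6, b@B0, b@B1, b@B4, d@B3, e@B4, f@B1, f@B4}  OUT={a@B5, b@B0, b@B1, b@B4, d@B3, e@B5, f@B1, f@B4}
  B6:  IN={a@B5, b@B0, b@B1, b@B4, d@B3, e@B5, f@B1, f@B4}  OUT={a@B6, b@B0, b@B1, b@B4, d@B3, e@B5, f@B6}
  B7:  IN={a@B6, b@B0, b@B1, b@B4, d@B3, e@B5, f@B6}  OUT={a@B6, b@B0, b@B1, b@B4, d@B3, e@B7, f@B6}
  B8:  IN={a@B6, b@B0, b@B1, b@B4, d@B3, e@B4, e@B7, f@B4, f@B6}  OUT={a@B6, b@B0, b@B1, b@B4, c@B8, d@B3, e@B4, e@B7, f@B8}
  B9:  IN={a@B6, b@B0, b@B1, b@B4, c@B8, d@B3, e@B4, e@B7, f@B8}  OUT={a@B9, b@B0, b@B1, b@B4, c@B8, d@B3, e@B9, f@B8}

Merge at B7: IN[B7] = OUT[B6] = {a@B6, b@B0, b@B1, b@B4, d@B3, e@B5, f@B6}
Applying B7's transfer function to that IN value gives OUT[B7] (row B7 above).

Answer: {a@B6, b@B0, b@B1, b@B4, d@B3, e@B7, f@B6}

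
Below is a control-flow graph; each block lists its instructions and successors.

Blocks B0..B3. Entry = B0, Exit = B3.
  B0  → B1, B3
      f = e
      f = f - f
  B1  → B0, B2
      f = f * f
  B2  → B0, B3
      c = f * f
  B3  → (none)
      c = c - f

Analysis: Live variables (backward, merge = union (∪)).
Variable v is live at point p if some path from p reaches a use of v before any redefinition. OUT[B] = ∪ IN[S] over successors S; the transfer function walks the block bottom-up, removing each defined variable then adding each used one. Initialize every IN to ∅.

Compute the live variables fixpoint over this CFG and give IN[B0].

Answer: {c, e}

Derivation:
Fixpoint table:
  B0: | IN={c, e} | OUT={c, e, f}
  B1: | IN={c, e, f} | OUT={c, e, f}
  B2: | IN={e, f} | OUT={c, e, f}
  B3: | IN={c, f} | OUT={}

Merge at B0: OUT[B0] = IN[B1] ⊔ IN[B3] = {c, e, f}
Applying B0's transfer function to that OUT value gives IN[B0] (row B0 above).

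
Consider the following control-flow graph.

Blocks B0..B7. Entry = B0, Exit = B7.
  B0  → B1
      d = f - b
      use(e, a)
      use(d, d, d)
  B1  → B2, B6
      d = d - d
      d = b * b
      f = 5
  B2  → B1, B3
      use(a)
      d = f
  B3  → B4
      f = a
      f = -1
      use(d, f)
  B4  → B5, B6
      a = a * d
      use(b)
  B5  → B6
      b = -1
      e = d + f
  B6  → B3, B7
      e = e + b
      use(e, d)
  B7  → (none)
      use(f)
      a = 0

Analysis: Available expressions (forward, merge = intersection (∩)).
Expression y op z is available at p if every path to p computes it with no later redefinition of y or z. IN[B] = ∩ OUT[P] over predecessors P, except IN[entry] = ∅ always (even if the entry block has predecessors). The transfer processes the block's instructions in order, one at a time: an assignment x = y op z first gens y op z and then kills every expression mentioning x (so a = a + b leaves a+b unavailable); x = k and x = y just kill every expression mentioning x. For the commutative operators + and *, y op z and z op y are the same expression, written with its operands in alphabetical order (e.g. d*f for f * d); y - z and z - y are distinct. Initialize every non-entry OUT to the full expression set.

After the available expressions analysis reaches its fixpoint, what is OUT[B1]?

Answer: {b*b}

Trace:
Per-block solution:
  B0:   IN={}   OUT={f-b}
  B1:   IN={}   OUT={b*b}
  B2:   IN={b*b}   OUT={b*b}
  B3:   IN={}   OUT={}
  B4:   IN={}   OUT={}
  B5:   IN={}   OUT={d+f}
  B6:   IN={}   OUT={}
  B7:   IN={}   OUT={}

Merge at B1: IN[B1] = OUT[B0] ∩ OUT[B2] = {}
Applying B1's transfer function to that IN value gives OUT[B1] (row B1 above).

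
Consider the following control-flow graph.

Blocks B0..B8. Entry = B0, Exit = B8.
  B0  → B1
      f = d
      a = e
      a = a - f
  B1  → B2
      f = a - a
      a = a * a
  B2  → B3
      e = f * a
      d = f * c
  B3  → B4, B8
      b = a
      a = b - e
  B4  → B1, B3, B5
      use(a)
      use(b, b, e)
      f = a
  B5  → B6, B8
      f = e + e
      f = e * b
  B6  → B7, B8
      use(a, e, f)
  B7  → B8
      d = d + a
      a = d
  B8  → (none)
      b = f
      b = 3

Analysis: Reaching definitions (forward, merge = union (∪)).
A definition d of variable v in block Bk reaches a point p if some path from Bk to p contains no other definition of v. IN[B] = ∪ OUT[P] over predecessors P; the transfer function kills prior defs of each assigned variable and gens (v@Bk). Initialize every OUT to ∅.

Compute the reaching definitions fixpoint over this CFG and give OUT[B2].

Converged values:
  B0:  IN={}  OUT={a@B0, f@B0}
  B1:  IN={a@B0, a@B3, b@B3, d@B2, e@B2, f@B0, f@B4}  OUT={a@B1, b@B3, d@B2, e@B2, f@B1}
  B2:  IN={a@B1, b@B3, d@B2, e@B2, f@B1}  OUT={a@B1, b@B3, d@B2, e@B2, f@B1}
  B3:  IN={a@B1, a@B3, b@B3, d@B2, e@B2, f@B1, f@B4}  OUT={a@B3, b@B3, d@B2, e@B2, f@B1, f@B4}
  B4:  IN={a@B3, b@B3, d@B2, e@B2, f@B1, f@B4}  OUT={a@B3, b@B3, d@B2, e@B2, f@B4}
  B5:  IN={a@B3, b@B3, d@B2, e@B2, f@B4}  OUT={a@B3, b@B3, d@B2, e@B2, f@B5}
  B6:  IN={a@B3, b@B3, d@B2, e@B2, f@B5}  OUT={a@B3, b@B3, d@B2, e@B2, f@B5}
  B7:  IN={a@B3, b@B3, d@B2, e@B2, f@B5}  OUT={a@B7, b@B3, d@B7, e@B2, f@B5}
  B8:  IN={a@B3, a@B7, b@B3, d@B2, d@B7, e@B2, f@B1, f@B4, f@B5}  OUT={a@B3, a@B7, b@B8, d@B2, d@B7, e@B2, f@B1, f@B4, f@B5}

Merge at B2: IN[B2] = OUT[B1] = {a@B1, b@B3, d@B2, e@B2, f@B1}
Applying B2's transfer function to that IN value gives OUT[B2] (row B2 above).

Answer: {a@B1, b@B3, d@B2, e@B2, f@B1}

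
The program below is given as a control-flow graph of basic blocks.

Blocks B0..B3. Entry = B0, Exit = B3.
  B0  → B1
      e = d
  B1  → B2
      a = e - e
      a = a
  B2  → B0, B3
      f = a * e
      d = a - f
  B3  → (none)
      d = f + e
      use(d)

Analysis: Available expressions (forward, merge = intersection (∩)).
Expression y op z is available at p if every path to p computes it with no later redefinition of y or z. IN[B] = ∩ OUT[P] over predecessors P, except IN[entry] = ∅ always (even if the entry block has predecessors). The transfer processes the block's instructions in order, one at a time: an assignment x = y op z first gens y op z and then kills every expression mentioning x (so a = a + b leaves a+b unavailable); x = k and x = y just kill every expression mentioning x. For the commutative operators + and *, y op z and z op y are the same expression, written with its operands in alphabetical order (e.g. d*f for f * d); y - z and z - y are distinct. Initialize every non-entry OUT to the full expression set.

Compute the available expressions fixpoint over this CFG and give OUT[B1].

Answer: {e-e}

Derivation:
Per-block solution:
  B0:   IN={}   OUT={}
  B1:   IN={}   OUT={e-e}
  B2:   IN={e-e}   OUT={a*e, a-f, e-e}
  B3:   IN={a*e, a-f, e-e}   OUT={a*e, a-f, e+f, e-e}

Merge at B1: IN[B1] = OUT[B0] = {}
Applying B1's transfer function to that IN value gives OUT[B1] (row B1 above).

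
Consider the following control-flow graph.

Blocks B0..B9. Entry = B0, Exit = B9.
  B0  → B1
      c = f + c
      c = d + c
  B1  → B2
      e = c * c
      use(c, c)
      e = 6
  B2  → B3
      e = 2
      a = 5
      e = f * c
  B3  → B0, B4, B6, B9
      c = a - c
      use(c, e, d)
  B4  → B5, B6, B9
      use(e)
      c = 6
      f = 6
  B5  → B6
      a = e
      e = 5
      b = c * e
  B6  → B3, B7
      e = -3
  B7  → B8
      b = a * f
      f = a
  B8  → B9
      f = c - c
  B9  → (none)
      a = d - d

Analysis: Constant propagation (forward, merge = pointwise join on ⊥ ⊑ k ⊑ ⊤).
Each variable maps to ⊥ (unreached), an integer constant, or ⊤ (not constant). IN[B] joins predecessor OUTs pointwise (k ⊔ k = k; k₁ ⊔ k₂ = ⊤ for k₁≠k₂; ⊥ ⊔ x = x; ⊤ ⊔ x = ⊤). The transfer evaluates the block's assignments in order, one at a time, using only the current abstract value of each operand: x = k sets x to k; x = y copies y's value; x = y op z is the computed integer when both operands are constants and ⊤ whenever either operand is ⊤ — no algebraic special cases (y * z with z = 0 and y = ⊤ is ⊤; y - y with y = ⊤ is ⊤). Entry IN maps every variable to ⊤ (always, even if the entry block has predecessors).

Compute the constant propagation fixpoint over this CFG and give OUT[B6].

Answer: {a: ⊤, b: ⊤, c: ⊤, d: ⊤, e: -3, f: ⊤}

Trace:
Per-block solution:
  B0: | IN=(all ⊤) | OUT=(all ⊤)
  B1: | IN=(all ⊤) | OUT={e:6; rest ⊤}
  B2: | IN={e:6; rest ⊤} | OUT={a:5; rest ⊤}
  B3: | IN=(all ⊤) | OUT=(all ⊤)
  B4: | IN=(all ⊤) | OUT={c:6, f:6; rest ⊤}
  B5: | IN={c:6, f:6; rest ⊤} | OUT={b:30, c:6, e:5, f:6; rest ⊤}
  B6: | IN=(all ⊤) | OUT={e:-3; rest ⊤}
  B7: | IN={e:-3; rest ⊤} | OUT={e:-3; rest ⊤}
  B8: | IN={e:-3; rest ⊤} | OUT={e:-3; rest ⊤}
  B9: | IN=(all ⊤) | OUT=(all ⊤)

Merge at B6: IN[B6] = OUT[B3] ⊔ OUT[B4] ⊔ OUT[B5] = {a: ⊤, b: ⊤, c: ⊤, d: ⊤, e: ⊤, f: ⊤}
Applying B6's transfer function to that IN value gives OUT[B6] (row B6 above).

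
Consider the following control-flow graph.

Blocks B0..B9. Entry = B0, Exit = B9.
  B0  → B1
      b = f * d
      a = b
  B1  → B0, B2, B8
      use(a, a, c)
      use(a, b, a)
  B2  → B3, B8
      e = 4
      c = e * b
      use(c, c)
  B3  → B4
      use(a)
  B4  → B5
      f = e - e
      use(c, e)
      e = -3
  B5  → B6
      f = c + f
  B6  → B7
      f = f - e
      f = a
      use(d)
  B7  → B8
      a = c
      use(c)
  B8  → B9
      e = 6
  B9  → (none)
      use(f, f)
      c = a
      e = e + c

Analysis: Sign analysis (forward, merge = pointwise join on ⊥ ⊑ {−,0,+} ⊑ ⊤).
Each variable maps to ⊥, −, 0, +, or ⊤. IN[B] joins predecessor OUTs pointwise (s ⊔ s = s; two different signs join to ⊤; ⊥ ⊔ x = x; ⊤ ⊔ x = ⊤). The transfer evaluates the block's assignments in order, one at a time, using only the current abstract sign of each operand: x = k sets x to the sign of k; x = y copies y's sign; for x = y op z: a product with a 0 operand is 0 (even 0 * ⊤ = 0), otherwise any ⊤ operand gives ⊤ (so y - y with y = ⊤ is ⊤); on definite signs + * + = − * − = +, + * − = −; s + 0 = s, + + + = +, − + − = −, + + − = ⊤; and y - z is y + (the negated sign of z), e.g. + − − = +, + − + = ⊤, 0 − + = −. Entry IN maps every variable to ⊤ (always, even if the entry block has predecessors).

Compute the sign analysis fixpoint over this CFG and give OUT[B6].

Answer: {a: ⊤, b: ⊤, c: ⊤, d: ⊤, e: -, f: ⊤}

Working:
Per-block solution:
  B0:   IN=(all ⊤)   OUT=(all ⊤)
  B1:   IN=(all ⊤)   OUT=(all ⊤)
  B2:   IN=(all ⊤)   OUT={e:+; rest ⊤}
  B3:   IN={e:+; rest ⊤}   OUT={e:+; rest ⊤}
  B4:   IN={e:+; rest ⊤}   OUT={e:-; rest ⊤}
  B5:   IN={e:-; rest ⊤}   OUT={e:-; rest ⊤}
  B6:   IN={e:-; rest ⊤}   OUT={e:-; rest ⊤}
  B7:   IN={e:-; rest ⊤}   OUT={e:-; rest ⊤}
  B8:   IN=(all ⊤)   OUT={e:+; rest ⊤}
  B9:   IN={e:+; rest ⊤}   OUT=(all ⊤)

Merge at B6: IN[B6] = OUT[B5] = {a: ⊤, b: ⊤, c: ⊤, d: ⊤, e: -, f: ⊤}
Applying B6's transfer function to that IN value gives OUT[B6] (row B6 above).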